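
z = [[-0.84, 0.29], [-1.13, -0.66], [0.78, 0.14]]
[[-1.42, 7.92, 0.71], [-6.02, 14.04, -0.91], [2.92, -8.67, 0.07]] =z @ [[3.04,-10.54,-0.23], [3.92,-3.23,1.77]]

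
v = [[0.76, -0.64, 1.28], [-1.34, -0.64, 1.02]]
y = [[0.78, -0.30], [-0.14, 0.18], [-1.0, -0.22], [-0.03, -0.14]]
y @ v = [[0.99,-0.31,0.69], [-0.35,-0.03,0.0], [-0.47,0.78,-1.50], [0.16,0.11,-0.18]]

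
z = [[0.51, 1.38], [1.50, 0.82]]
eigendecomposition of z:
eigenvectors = [[-0.73, -0.65], [0.68, -0.76]]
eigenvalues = [-0.78, 2.11]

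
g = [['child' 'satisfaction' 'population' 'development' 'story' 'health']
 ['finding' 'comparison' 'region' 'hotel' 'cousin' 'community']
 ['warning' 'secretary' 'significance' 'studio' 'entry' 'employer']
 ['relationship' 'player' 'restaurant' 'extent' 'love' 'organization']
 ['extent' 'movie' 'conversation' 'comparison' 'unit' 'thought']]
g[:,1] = ['satisfaction', 'comparison', 'secretary', 'player', 'movie']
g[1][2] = 'region'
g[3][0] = 'relationship'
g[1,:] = ['finding', 'comparison', 'region', 'hotel', 'cousin', 'community']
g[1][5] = 'community'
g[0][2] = 'population'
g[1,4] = 'cousin'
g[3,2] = 'restaurant'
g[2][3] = 'studio'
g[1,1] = 'comparison'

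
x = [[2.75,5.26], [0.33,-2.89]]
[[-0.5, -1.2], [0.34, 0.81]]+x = [[2.25, 4.06], [0.67, -2.08]]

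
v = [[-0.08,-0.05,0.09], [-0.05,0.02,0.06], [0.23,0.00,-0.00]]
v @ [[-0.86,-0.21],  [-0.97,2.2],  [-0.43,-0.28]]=[[0.08, -0.12], [-0.0, 0.04], [-0.20, -0.05]]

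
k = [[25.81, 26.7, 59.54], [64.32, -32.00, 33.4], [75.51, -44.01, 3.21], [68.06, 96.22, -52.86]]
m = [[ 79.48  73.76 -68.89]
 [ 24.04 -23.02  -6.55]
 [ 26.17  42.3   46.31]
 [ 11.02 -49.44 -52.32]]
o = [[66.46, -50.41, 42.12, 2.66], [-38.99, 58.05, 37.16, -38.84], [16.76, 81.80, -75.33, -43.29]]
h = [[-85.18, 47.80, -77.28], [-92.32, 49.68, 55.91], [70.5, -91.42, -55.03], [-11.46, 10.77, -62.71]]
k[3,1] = 96.22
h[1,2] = 55.91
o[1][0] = -38.99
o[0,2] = 42.12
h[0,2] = -77.28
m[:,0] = [79.48, 24.04, 26.17, 11.02]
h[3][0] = -11.46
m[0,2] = -68.89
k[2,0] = 75.51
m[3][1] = -49.44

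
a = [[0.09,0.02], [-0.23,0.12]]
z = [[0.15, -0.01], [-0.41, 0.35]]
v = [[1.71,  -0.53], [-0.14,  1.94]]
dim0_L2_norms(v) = [1.72, 2.01]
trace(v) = 3.65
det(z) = 0.05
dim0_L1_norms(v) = [1.85, 2.47]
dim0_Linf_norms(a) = [0.23, 0.12]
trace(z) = 0.50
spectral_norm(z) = 0.55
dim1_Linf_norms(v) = [1.71, 1.94]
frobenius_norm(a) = 0.28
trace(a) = 0.21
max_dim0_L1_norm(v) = 2.47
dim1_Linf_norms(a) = [0.09, 0.23]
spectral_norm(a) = 0.27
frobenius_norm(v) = 2.64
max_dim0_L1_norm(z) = 0.56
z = a @ v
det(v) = 3.24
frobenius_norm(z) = 0.56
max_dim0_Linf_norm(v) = 1.94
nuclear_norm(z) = 0.64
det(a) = 0.02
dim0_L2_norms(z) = [0.44, 0.35]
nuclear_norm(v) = 3.67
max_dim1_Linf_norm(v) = 1.94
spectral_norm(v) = 2.19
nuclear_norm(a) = 0.33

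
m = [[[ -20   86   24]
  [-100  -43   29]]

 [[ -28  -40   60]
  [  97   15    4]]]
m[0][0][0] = -20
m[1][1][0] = 97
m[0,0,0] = -20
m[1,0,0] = -28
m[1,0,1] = -40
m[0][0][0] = -20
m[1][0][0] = -28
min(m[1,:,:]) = -40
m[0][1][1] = -43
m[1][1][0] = 97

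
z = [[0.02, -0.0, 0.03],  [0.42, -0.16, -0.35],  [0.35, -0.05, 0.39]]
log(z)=[[(-4.74+0.11j),(-0.06-0.04j),(0.25-0.03j)], [-11.31-8.89j,-1.79+2.83j,0.29+2.14j], [(1.99-0.82j),-0.03+0.26j,-0.98+0.20j]]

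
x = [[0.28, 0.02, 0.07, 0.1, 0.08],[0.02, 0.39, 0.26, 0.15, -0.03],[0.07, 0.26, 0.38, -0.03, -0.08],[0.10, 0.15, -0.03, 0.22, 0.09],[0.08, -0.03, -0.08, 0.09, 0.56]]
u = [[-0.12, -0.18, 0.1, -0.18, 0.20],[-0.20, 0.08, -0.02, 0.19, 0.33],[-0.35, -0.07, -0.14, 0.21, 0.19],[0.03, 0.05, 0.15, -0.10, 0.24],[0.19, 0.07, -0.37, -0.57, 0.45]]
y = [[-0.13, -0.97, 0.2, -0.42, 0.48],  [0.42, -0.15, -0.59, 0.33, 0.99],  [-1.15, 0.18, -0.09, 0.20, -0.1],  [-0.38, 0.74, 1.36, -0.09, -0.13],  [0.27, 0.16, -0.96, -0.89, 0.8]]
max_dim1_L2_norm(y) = 1.6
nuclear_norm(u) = 2.13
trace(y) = 0.34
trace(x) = 1.83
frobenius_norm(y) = 3.08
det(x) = 0.00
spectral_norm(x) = 0.70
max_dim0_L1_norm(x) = 0.85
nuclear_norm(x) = 1.83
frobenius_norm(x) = 1.00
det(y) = -2.59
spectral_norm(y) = 2.25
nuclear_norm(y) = 6.43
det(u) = -0.00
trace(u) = 0.17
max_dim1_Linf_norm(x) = 0.56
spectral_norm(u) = 0.87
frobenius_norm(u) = 1.16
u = x @ y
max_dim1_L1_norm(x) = 0.85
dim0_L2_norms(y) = [1.32, 1.25, 1.78, 1.06, 1.37]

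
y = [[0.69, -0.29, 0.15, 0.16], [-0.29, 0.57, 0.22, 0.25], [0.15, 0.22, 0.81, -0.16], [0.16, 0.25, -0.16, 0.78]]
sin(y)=[[0.6, -0.25, 0.13, 0.14], [-0.25, 0.49, 0.19, 0.21], [0.13, 0.19, 0.7, -0.13], [0.14, 0.21, -0.13, 0.67]]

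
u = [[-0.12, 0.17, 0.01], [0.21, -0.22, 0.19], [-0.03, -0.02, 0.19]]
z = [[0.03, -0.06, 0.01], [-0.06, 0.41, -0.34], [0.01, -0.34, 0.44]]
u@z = [[-0.01,0.07,-0.05], [0.02,-0.17,0.16], [0.0,-0.07,0.09]]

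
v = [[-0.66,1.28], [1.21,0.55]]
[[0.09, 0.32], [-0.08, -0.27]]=v @ [[-0.08, -0.27], [0.03, 0.11]]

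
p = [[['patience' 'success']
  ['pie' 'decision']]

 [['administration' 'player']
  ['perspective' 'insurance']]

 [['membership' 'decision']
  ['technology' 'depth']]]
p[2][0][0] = 'membership'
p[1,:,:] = [['administration', 'player'], ['perspective', 'insurance']]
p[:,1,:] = [['pie', 'decision'], ['perspective', 'insurance'], ['technology', 'depth']]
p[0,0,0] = 'patience'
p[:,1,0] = ['pie', 'perspective', 'technology']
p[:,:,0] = [['patience', 'pie'], ['administration', 'perspective'], ['membership', 'technology']]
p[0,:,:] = [['patience', 'success'], ['pie', 'decision']]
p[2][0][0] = 'membership'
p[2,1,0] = 'technology'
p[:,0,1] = ['success', 'player', 'decision']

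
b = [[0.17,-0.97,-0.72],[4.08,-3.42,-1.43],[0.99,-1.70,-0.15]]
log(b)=[[7.28,-3.96,-0.41],[11.62,-5.5,-0.07],[7.34,-3.49,-0.68]]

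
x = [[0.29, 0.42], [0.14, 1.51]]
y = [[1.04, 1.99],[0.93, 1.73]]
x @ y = [[0.69, 1.30],[1.55, 2.89]]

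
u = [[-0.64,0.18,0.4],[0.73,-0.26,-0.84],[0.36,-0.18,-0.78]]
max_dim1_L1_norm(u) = 1.83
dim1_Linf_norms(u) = [0.64, 0.84, 0.78]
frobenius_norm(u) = 1.64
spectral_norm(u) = 1.60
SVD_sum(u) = [[-0.46,  0.17,  0.55], [0.72,  -0.26,  -0.85], [0.53,  -0.19,  -0.63]] + [[-0.18, 0.01, -0.15], [0.01, -0.00, 0.01], [-0.17, 0.01, -0.15]] + [[-0.00,-0.0,0.0], [-0.00,-0.0,0.00], [0.0,0.00,-0.00]]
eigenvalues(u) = [-1.35, -0.33, -0.0]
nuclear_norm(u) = 1.93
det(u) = -0.00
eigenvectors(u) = [[0.47, -0.75, -0.19], [-0.71, 0.12, -0.97], [-0.52, -0.65, 0.14]]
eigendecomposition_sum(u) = [[-0.46,0.17,0.57], [0.70,-0.26,-0.87], [0.51,-0.19,-0.63]] + [[-0.18, 0.01, -0.17],[0.03, -0.0, 0.03],[-0.15, 0.01, -0.15]] + [[-0.0, -0.00, 0.0], [-0.00, -0.00, 0.00], [0.0, 0.00, -0.00]]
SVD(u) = [[-0.46, -0.71, -0.53], [0.71, 0.05, -0.70], [0.53, -0.70, 0.48]] @ diag([1.603920026792079, 0.32548505613216083, 0.00016090351154238546]) @ [[0.63, -0.23, -0.75], [0.76, -0.05, 0.65], [0.19, 0.97, -0.14]]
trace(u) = -1.68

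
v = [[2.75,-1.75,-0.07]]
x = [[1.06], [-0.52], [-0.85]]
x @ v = [[2.92, -1.86, -0.07], [-1.43, 0.91, 0.04], [-2.34, 1.49, 0.06]]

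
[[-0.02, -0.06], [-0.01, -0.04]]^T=[[-0.02, -0.01], [-0.06, -0.04]]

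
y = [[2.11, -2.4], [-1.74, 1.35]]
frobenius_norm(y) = 3.88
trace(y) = 3.46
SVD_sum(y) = [[2.25, -2.26], [-1.54, 1.55]] + [[-0.14, -0.14], [-0.2, -0.20]]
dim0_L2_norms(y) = [2.73, 2.75]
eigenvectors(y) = [[0.82, 0.7], [-0.58, 0.72]]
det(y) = -1.33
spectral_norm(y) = 3.87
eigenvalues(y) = [3.81, -0.35]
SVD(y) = [[-0.83,0.56], [0.56,0.83]] @ diag([3.8657829990338226, 0.3433974437602377]) @ [[-0.70, 0.71], [-0.71, -0.70]]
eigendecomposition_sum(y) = [[2.25, -2.20], [-1.59, 1.56]] + [[-0.14, -0.20],[-0.15, -0.21]]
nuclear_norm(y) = 4.21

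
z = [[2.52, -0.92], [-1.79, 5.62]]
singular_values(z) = [6.15, 2.03]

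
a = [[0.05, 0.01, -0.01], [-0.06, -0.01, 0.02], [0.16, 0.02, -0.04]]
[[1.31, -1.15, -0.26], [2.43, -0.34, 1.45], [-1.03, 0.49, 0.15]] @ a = [[0.09, 0.02, -0.03], [0.37, 0.06, -0.09], [-0.06, -0.01, 0.01]]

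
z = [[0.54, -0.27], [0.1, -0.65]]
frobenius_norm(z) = 0.89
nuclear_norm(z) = 1.20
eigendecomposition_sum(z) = [[0.53, -0.12], [0.05, -0.01]] + [[0.01, -0.15], [0.05, -0.64]]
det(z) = -0.32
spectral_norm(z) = 0.79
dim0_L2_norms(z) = [0.55, 0.7]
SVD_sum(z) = [[0.28, -0.44], [0.32, -0.51]] + [[0.26, 0.17], [-0.22, -0.14]]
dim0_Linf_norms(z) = [0.54, 0.65]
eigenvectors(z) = [[1.0, 0.23],  [0.09, 0.97]]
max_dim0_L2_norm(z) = 0.7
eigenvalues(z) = [0.52, -0.63]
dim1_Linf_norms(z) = [0.54, 0.65]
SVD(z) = [[0.65, 0.76], [0.76, -0.65]] @ diag([0.7940433546647533, 0.40803817335237763]) @ [[0.54, -0.84], [0.84, 0.54]]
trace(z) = -0.11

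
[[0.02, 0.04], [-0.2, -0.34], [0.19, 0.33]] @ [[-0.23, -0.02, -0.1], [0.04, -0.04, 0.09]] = [[-0.0,  -0.00,  0.0], [0.03,  0.02,  -0.01], [-0.03,  -0.02,  0.01]]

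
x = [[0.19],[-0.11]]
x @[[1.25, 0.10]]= [[0.24, 0.02],  [-0.14, -0.01]]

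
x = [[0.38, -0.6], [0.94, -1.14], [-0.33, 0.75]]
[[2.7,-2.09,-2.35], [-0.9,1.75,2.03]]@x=[[-0.16, -1.0], [0.63, 0.07]]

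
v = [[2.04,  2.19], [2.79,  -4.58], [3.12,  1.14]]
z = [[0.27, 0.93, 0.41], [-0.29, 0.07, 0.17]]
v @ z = [[-0.08, 2.05, 1.21], [2.08, 2.27, 0.37], [0.51, 2.98, 1.47]]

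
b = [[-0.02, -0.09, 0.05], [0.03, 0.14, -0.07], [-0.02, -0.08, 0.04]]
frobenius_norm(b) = 0.21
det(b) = 0.00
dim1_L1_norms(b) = [0.16, 0.24, 0.14]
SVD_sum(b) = [[-0.02, -0.09, 0.05],[0.03, 0.14, -0.07],[-0.02, -0.08, 0.04]] + [[0.00, 0.00, 0.0], [0.0, 0.00, 0.00], [-0.00, -0.00, -0.00]] + [[-0.0, 0.00, 0.00], [-0.00, 0.00, 0.0], [-0.0, 0.0, 0.00]]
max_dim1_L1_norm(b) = 0.24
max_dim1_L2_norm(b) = 0.16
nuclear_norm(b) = 0.22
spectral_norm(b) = 0.21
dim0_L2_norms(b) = [0.04, 0.18, 0.09]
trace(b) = 0.16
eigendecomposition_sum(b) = [[-0.02+0.00j, (-0.09+0j), (0.05+0j)], [0.03+0.00j, 0.14-0.00j, -0.07+0.00j], [-0.02+0.00j, (-0.08+0j), 0.04+0.00j]] + [[0.00+0.00j,  0.00+0.00j,  0.00-0.00j], [-0.00-0.00j,  -0.00+0.00j,  (-0+0j)], [(-0+0j),  -0.00+0.00j,  0j]] + [[0.00-0.00j, 0.00-0.00j, 0j],[(-0+0j), -0.00-0.00j, -0.00-0.00j],[(-0-0j), -0.00-0.00j, -0j]]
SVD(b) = [[-0.50, -0.86, 0.1], [0.75, -0.37, 0.54], [-0.43, 0.34, 0.83]] @ diag([0.21160998698537214, 0.003926914632323182, 0.0024068131462764704]) @ [[0.19, 0.87, -0.45],[-0.18, -0.42, -0.89],[-0.96, 0.26, 0.08]]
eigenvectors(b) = [[(0.5+0j),(0.81+0j),0.81-0.00j], [-0.76+0.00j,(-0.16+0.25j),-0.16-0.25j], [(0.42+0j),0.04+0.51j,0.04-0.51j]]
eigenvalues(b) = [(0.16+0j), 0j, -0j]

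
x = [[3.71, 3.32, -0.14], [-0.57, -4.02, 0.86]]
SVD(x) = [[-0.79, 0.62],[0.62, 0.79]] @ diag([6.086990476590538, 2.231489847141609]) @ [[-0.54, -0.84, 0.11], [0.83, -0.5, 0.26]]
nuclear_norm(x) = 8.32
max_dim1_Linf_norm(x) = 4.02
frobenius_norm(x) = 6.48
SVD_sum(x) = [[2.57,4.01,-0.5], [-2.02,-3.15,0.40]] + [[1.14, -0.69, 0.36], [1.45, -0.87, 0.46]]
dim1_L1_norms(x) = [7.17, 5.45]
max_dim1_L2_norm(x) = 4.98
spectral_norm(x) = 6.09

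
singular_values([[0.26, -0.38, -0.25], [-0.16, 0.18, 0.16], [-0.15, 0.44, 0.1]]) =[0.75, 0.16, 0.0]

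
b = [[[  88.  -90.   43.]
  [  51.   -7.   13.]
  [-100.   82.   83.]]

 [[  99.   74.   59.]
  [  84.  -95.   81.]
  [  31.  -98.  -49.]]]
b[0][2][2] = 83.0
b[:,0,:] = [[88.0, -90.0, 43.0], [99.0, 74.0, 59.0]]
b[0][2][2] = 83.0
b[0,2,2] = 83.0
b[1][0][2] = 59.0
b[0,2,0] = -100.0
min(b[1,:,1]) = -98.0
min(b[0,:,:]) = -100.0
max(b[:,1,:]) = 84.0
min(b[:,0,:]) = -90.0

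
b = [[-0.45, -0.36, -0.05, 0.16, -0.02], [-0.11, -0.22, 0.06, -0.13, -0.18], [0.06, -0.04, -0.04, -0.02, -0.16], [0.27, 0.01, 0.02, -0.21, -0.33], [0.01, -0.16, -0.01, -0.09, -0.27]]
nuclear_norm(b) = 1.42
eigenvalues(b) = [(-0.57+0.07j), (-0.57-0.07j), (-0.05+0j), (-0+0j), (-0-0j)]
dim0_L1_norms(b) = [0.9, 0.79, 0.18, 0.61, 0.96]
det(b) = -0.00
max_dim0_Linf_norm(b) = 0.45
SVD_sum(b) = [[-0.45, -0.28, -0.03, 0.19, 0.12], [-0.08, -0.05, -0.01, 0.04, 0.02], [0.05, 0.03, 0.00, -0.02, -0.01], [0.28, 0.17, 0.02, -0.12, -0.08], [0.01, 0.01, 0.00, -0.01, -0.00]] + [[-0.01, -0.09, 0.00, -0.05, -0.13],[-0.01, -0.16, 0.01, -0.10, -0.24],[-0.00, -0.08, 0.00, -0.05, -0.12],[-0.01, -0.16, 0.01, -0.10, -0.25],[-0.01, -0.17, 0.01, -0.1, -0.26]] + [[0.01, 0.0, -0.02, 0.02, -0.01], [-0.02, -0.01, 0.06, -0.07, 0.04], [0.01, 0.01, -0.05, 0.05, -0.03], [0.0, 0.0, -0.01, 0.01, -0.00], [0.0, 0.0, -0.02, 0.02, -0.01]] + [[-0.0, 0.00, 0.00, 0.00, -0.00], [0.0, -0.00, -0.0, -0.0, 0.00], [0.0, -0.0, -0.00, -0.00, 0.0], [-0.0, 0.00, 0.0, 0.00, -0.00], [0.00, -0.0, -0.00, -0.0, 0.0]] + [[0.0,-0.00,0.00,0.00,-0.0], [-0.0,0.0,-0.00,-0.00,0.00], [-0.00,0.0,-0.00,-0.00,0.00], [0.00,-0.0,0.00,0.00,-0.00], [0.00,-0.0,0.0,0.00,-0.0]]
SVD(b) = [[-0.84, -0.28, -0.26, -0.39, 0.06], [-0.16, -0.52, 0.75, 0.14, -0.36], [0.10, -0.26, -0.56, 0.24, -0.74], [0.52, -0.53, -0.09, -0.66, 0.1], [0.03, -0.55, -0.22, 0.59, 0.55]] @ diag([0.6895566176600578, 0.5888699046357607, 0.13315758868508, 0.003212428569741582, 0.0016258332479831639]) @ [[0.78, 0.48, 0.06, -0.33, -0.22], [0.03, 0.52, -0.02, 0.32, 0.79], [-0.17, -0.1, 0.61, -0.68, 0.36], [0.53, -0.67, -0.28, -0.05, 0.44], [0.28, -0.19, 0.74, 0.57, -0.1]]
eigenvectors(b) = [[(0.65+0j), (0.65-0j), -0.46+0.00j, 0.36-0.25j, 0.36+0.25j], [(-0-0.23j), -0.00+0.23j, (0.54+0j), (-0.31+0.31j), -0.31-0.31j], [-0.12-0.12j, (-0.12+0.12j), -0.60+0.00j, (0.59+0j), 0.59-0.00j], [-0.55-0.32j, -0.55+0.32j, (-0.17+0j), (0.48-0.04j), (0.48+0.04j)], [-0.14-0.26j, (-0.14+0.26j), -0.31+0.00j, (0.01-0.18j), 0.01+0.18j]]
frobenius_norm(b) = 0.92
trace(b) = -1.19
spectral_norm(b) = 0.69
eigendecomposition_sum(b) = [[-0.23-0.13j,  (-0.18-0.3j),  (-0.01+0.02j),  0.06-0.12j,  (0.01-0.31j)], [(-0.04+0.08j),  -0.11+0.07j,  0.01+0.00j,  (-0.04-0.02j),  -0.11-0.00j], [(0.02+0.07j),  -0.02+0.09j,  -0j,  -0.03+0.01j,  (-0.06+0.06j)], [0.13+0.22j,  0.00+0.35j,  (0.02-0.01j),  (-0.11+0.07j),  (-0.16+0.26j)], [(-0+0.12j),  (-0.08+0.14j),  (0.01-0j),  (-0.06+0j),  (-0.12+0.06j)]] + [[-0.23+0.13j, (-0.18+0.3j), -0.01-0.02j, 0.06+0.12j, 0.01+0.31j], [(-0.04-0.08j), -0.11-0.07j, 0.01-0.00j, -0.04+0.02j, (-0.11+0j)], [(0.02-0.07j), -0.02-0.09j, 0.00+0.00j, -0.03-0.01j, -0.06-0.06j], [(0.13-0.22j), 0.00-0.35j, (0.02+0.01j), -0.11-0.07j, -0.16-0.26j], [(-0-0.12j), (-0.08-0.14j), 0.01+0.00j, -0.06-0.00j, -0.12-0.06j]] + [[(0.02-0j), 0.00-0.00j, -0.04-0.00j, 0.04-0.00j, -0.03+0.00j], [-0.02+0.00j, (-0+0j), (0.05+0j), (-0.05+0j), 0.04-0.00j], [0.03-0.00j, -0j, -0.06-0.00j, (0.05-0j), (-0.04+0j)], [(0.01-0j), 0.00-0.00j, -0.02-0.00j, 0.02-0.00j, -0.01+0.00j], [0.01-0.00j, -0j, (-0.03-0j), (0.03-0j), -0.02+0.00j]] + [[(-0+0j), 0.00-0.00j, -0j, -0.00+0.00j, (-0-0j)], [0.00-0.00j, (-0+0j), -0.00+0.00j, -0j, 0j], [(-0+0j), 0j, 0.00+0.00j, -0.00+0.00j, 0.00-0.00j], [(-0+0j), 0.00+0.00j, 0j, -0.00+0.00j, 0.00-0.00j], [-0.00+0.00j, 0.00-0.00j, 0.00-0.00j, (-0+0j), -0.00-0.00j]] + [[-0.00-0.00j, 0j, 0j, (-0-0j), (-0+0j)], [0j, (-0-0j), (-0-0j), 0.00+0.00j, -0j], [(-0-0j), -0j, 0.00-0.00j, -0.00-0.00j, 0j], [-0.00-0.00j, 0.00-0.00j, 0.00-0.00j, (-0-0j), 0j], [-0.00-0.00j, 0j, 0.00+0.00j, -0.00-0.00j, -0.00+0.00j]]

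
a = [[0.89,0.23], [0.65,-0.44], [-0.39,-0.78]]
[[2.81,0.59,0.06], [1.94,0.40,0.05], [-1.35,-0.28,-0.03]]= a @ [[3.11,0.65,0.07], [0.18,0.04,0.0]]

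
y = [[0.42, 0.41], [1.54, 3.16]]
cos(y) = [[0.85,  -0.25], [-0.95,  -0.84]]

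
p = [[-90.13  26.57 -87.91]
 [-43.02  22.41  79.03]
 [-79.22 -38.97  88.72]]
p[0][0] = -90.13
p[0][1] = 26.57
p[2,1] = -38.97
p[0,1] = 26.57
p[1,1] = 22.41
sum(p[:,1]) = 10.010000000000005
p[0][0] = -90.13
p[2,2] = 88.72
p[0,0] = -90.13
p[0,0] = -90.13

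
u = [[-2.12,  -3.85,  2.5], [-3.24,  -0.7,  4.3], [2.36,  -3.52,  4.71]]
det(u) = -90.28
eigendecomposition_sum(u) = [[-3.60-0.00j,(-1.83+0j),(1.75-0j)], [(-2.67-0j),(-1.36+0j),(1.3-0j)], [(-0.09-0j),(-0.05+0j),0.05-0.00j]] + [[(0.74-0.03j), -1.01+0.01j, 0.37+0.77j],[-0.28-1.55j, (0.33+2.12j), (1.5-1.02j)],[1.23-1.67j, -1.74+2.23j, 2.33+0.52j]] + [[(0.74+0.03j),-1.01-0.01j,(0.37-0.77j)], [-0.28+1.55j,0.33-2.12j,(1.5+1.02j)], [(1.23+1.67j),(-1.74-2.23j),2.33-0.52j]]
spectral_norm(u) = 8.33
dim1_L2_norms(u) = [5.06, 5.43, 6.34]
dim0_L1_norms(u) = [7.72, 8.07, 11.51]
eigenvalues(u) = [(-4.91+0j), (3.4+2.61j), (3.4-2.61j)]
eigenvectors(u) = [[(-0.8+0j), -0.17-0.21j, -0.17+0.21j], [(-0.6+0j), (-0.4+0.42j), -0.40-0.42j], [-0.02+0.00j, -0.77+0.00j, -0.77-0.00j]]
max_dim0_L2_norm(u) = 6.85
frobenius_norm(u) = 9.76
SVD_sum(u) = [[-0.72, -2.61, 3.66], [-0.69, -2.5, 3.52], [-0.86, -3.11, 4.37]] + [[-0.97, 0.27, 0.00], [-2.83, 0.79, 0.0], [3.10, -0.86, -0.00]] + [[-0.42, -1.51, -1.16], [0.28, 1.02, 0.78], [0.13, 0.45, 0.35]]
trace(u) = 1.89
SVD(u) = [[-0.55, 0.23, 0.81], [-0.53, 0.66, -0.54], [-0.65, -0.72, -0.24]] @ diag([8.326201033514128, 4.46971179597101, 2.4258303342290577]) @ [[0.16, 0.57, -0.80],[-0.96, 0.27, 0.0],[-0.22, -0.77, -0.59]]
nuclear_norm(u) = 15.22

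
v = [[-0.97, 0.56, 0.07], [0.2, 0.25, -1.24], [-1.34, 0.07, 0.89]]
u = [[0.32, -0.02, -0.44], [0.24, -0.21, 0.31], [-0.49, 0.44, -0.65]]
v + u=[[-0.65, 0.54, -0.37], [0.44, 0.04, -0.93], [-1.83, 0.51, 0.24]]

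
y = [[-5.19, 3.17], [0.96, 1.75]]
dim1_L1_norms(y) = [8.36, 2.71]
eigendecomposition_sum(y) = [[-5.31, 2.29], [0.69, -0.3]] + [[0.12, 0.88], [0.27, 2.05]]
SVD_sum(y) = [[-5.17, 3.20], [-0.09, 0.05]] + [[-0.02, -0.03],[1.05, 1.7]]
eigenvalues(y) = [-5.6, 2.16]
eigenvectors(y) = [[-0.99, -0.4], [0.13, -0.92]]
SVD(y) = [[-1.0, -0.02], [-0.02, 1.0]] @ diag([6.0823247043977, 1.9935962957112046]) @ [[0.85,  -0.53], [0.53,  0.85]]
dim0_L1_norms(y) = [6.15, 4.92]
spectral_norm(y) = 6.08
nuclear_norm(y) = 8.08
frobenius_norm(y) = 6.40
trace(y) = -3.44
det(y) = -12.13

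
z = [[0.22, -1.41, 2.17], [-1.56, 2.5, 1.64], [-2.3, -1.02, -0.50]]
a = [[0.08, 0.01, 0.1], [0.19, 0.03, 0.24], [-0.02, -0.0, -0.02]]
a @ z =[[-0.23,-0.19,0.14], [-0.56,-0.44,0.34], [0.04,0.05,-0.03]]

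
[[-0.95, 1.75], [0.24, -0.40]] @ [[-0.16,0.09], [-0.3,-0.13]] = [[-0.37,-0.31], [0.08,0.07]]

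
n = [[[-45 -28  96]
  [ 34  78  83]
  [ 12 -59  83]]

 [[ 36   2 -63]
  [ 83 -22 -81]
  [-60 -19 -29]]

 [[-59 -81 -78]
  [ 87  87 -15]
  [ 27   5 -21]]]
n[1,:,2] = [-63, -81, -29]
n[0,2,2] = 83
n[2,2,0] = 27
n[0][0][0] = -45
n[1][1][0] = 83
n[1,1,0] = 83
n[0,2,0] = 12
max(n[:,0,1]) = 2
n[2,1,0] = 87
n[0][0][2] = 96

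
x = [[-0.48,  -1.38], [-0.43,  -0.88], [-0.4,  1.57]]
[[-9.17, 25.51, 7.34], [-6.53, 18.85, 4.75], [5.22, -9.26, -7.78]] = x @ [[5.51,-20.88,-0.60], [4.73,-11.22,-5.11]]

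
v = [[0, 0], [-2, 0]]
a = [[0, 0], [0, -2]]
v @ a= [[0, 0], [0, 0]]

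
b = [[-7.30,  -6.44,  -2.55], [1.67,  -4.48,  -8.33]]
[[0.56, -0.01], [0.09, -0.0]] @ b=[[-4.1,-3.56,-1.34], [-0.66,-0.58,-0.23]]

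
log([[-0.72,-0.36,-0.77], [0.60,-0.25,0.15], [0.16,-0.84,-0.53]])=[[-1.05, -3.04, -1.04], [0.14, -0.85, 2.0], [2.52, 0.62, -1.14]]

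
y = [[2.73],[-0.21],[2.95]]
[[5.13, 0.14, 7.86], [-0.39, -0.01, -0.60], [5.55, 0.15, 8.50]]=y @ [[1.88, 0.05, 2.88]]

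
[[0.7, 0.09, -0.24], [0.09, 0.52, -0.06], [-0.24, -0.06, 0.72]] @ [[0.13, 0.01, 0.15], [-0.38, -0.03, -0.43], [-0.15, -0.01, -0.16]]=[[0.09, 0.01, 0.10], [-0.18, -0.01, -0.2], [-0.12, -0.01, -0.13]]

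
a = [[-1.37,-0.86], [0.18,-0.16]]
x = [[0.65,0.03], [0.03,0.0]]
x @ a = [[-0.89, -0.56], [-0.04, -0.03]]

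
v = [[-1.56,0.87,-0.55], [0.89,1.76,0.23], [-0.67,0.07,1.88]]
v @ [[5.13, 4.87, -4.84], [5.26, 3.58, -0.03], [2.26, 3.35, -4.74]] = [[-4.67,-6.33,10.13], [14.34,11.41,-5.45], [1.18,3.29,-5.67]]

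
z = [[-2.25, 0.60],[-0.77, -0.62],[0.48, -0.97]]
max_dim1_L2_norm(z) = 2.33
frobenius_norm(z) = 2.75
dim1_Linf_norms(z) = [2.25, 0.77, 0.97]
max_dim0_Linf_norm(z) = 2.25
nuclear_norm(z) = 3.64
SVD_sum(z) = [[-2.23, 0.65], [-0.54, 0.16], [0.70, -0.20]] + [[-0.02,-0.05],  [-0.23,-0.78],  [-0.22,-0.77]]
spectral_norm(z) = 2.51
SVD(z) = [[-0.93, -0.05], [-0.23, -0.71], [0.29, -0.70]] @ diag([2.5051740908144633, 1.1380697582801889]) @ [[0.96, -0.28], [0.28, 0.96]]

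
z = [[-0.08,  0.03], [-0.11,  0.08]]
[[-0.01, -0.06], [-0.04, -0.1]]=z @[[-0.17, 0.69],[-0.76, -0.28]]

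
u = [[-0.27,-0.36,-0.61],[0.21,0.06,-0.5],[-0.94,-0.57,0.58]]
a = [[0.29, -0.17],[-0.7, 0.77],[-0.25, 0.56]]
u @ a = [[0.33, -0.57], [0.14, -0.27], [-0.02, 0.05]]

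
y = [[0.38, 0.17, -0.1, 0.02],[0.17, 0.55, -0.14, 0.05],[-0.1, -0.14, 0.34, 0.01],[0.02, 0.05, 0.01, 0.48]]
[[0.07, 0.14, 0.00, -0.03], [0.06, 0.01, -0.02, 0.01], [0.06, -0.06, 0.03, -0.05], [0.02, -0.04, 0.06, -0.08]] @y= [[0.05,  0.09,  -0.03,  -0.01], [0.03,  0.02,  -0.01,  0.01], [0.01,  -0.03,  0.01,  -0.03], [-0.01,  -0.03,  0.02,  -0.04]]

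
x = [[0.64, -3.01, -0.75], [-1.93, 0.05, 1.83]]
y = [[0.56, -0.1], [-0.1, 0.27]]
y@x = [[0.55,-1.69,-0.6],  [-0.59,0.31,0.57]]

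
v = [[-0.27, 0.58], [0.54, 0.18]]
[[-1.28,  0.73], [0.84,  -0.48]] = v @ [[1.99,-1.13], [-1.28,0.73]]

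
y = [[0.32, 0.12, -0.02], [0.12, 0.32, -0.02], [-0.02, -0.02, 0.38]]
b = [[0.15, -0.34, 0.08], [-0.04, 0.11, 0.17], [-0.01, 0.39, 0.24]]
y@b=[[0.04, -0.1, 0.04], [0.01, -0.01, 0.06], [-0.01, 0.15, 0.09]]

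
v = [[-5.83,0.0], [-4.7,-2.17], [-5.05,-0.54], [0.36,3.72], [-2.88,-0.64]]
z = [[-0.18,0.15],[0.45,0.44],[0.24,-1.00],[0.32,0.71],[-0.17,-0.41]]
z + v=[[-6.01,0.15], [-4.25,-1.73], [-4.81,-1.54], [0.68,4.43], [-3.05,-1.05]]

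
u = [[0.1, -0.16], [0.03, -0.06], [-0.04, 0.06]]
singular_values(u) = [0.21, 0.01]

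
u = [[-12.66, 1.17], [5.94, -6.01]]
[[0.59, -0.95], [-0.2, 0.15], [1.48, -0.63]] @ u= [[-13.11, 6.40], [3.42, -1.14], [-22.48, 5.52]]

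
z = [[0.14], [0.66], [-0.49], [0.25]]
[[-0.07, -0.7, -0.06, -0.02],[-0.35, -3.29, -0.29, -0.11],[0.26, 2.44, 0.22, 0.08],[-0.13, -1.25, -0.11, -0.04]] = z@[[-0.53, -4.98, -0.44, -0.16]]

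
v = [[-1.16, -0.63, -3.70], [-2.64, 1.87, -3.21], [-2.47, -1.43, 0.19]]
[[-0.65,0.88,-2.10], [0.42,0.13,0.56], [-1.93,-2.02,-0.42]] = v@[[0.39, 0.67, -0.26], [0.67, 0.19, 0.81], [-0.06, -0.48, 0.51]]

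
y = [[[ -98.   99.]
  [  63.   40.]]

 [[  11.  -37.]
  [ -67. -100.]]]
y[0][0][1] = 99.0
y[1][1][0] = -67.0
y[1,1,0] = -67.0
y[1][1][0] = -67.0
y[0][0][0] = -98.0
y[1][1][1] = -100.0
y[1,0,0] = 11.0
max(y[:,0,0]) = 11.0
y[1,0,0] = 11.0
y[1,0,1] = -37.0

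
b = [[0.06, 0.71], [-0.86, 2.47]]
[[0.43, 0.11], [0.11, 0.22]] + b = [[0.49, 0.82],[-0.75, 2.69]]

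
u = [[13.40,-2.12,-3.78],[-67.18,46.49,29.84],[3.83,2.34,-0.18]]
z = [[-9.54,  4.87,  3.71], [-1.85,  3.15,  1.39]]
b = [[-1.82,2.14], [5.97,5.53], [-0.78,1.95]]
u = b @ z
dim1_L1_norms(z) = [18.12, 6.39]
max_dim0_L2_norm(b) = 6.29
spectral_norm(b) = 8.18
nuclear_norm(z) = 13.74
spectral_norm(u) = 87.93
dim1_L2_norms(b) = [2.81, 8.14, 2.1]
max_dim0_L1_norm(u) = 84.41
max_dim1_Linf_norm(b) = 5.97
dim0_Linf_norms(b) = [5.97, 5.53]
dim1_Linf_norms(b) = [2.14, 5.97, 1.95]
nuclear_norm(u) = 95.09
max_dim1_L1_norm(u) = 143.51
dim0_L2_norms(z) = [9.72, 5.8, 3.96]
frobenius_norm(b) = 8.86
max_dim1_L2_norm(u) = 86.98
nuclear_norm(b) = 11.59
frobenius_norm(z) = 11.99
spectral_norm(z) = 11.84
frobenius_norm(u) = 88.22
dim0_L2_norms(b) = [6.29, 6.24]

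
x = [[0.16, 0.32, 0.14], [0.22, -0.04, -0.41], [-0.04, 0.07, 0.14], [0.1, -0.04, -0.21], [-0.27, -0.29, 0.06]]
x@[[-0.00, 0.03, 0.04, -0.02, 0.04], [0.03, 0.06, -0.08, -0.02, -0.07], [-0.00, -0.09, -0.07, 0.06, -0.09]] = [[0.01,  0.01,  -0.03,  -0.00,  -0.03],[-0.0,  0.04,  0.04,  -0.03,  0.05],[0.0,  -0.01,  -0.02,  0.01,  -0.02],[-0.0,  0.02,  0.02,  -0.01,  0.03],[-0.01,  -0.03,  0.01,  0.01,  0.00]]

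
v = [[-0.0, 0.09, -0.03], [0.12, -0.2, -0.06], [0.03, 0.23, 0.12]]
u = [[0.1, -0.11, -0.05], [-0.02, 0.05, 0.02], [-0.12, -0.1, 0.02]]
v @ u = [[0.00, 0.01, 0.0],  [0.02, -0.02, -0.01],  [-0.02, -0.0, 0.01]]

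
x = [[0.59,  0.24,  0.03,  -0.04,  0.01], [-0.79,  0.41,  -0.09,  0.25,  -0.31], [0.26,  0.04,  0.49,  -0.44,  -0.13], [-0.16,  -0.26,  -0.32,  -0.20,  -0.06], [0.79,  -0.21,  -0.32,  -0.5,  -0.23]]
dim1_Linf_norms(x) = [0.59, 0.79, 0.49, 0.32, 0.79]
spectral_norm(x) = 1.45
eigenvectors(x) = [[-0.04-0.35j, -0.04+0.35j, -0.07+0.00j, (-0.17+0j), (0.03+0j)], [(0.79+0j), (0.79-0j), (-0.16+0j), (0.4+0j), -0.16+0.00j], [(-0.25-0.17j), -0.25+0.17j, 0.92+0.00j, (-0.19+0j), (-0.26+0j)], [(-0.02+0.17j), -0.02-0.17j, -0.28+0.00j, (-0.52+0j), -0.40+0.00j], [-0.27-0.22j, (-0.27+0.22j), -0.21+0.00j, 0.71+0.00j, -0.86+0.00j]]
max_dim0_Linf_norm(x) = 0.79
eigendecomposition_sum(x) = [[(0.29+0.17j), 0.12-0.12j, (0.03-0.01j), -0.03-0.06j, (-0.01+0.06j)], [(-0.44+0.61j), 0.23+0.30j, 0.02+0.08j, 0.14-0.05j, (-0.13-0.03j)], [0.27-0.09j, -0.01-0.14j, (0.01-0.03j), (-0.05-0.01j), (0.03+0.04j)], [-0.12-0.11j, (-0.07+0.04j), (-0.02+0j), (0.01+0.03j), (0.01-0.03j)], [(0.31-0.09j), 0.00-0.16j, 0.01-0.03j, (-0.06-0.02j), 0.04+0.05j]] + [[(0.29-0.17j), 0.12+0.12j, (0.03+0.01j), (-0.03+0.06j), (-0.01-0.06j)], [-0.44-0.61j, 0.23-0.30j, (0.02-0.08j), 0.14+0.05j, (-0.13+0.03j)], [0.27+0.09j, -0.01+0.14j, (0.01+0.03j), -0.05+0.01j, (0.03-0.04j)], [-0.12+0.11j, (-0.07-0.04j), -0.02-0.00j, 0.01-0.03j, 0.01+0.03j], [0.31+0.09j, 0.00+0.16j, 0.01+0.03j, -0.06+0.02j, (0.04-0.05j)]] + [[0.02-0.00j, (-0.01+0j), (-0.04+0j), 0.01-0.00j, 0.01+0.00j], [0.05-0.00j, -0.02+0.00j, -0.10+0.00j, 0.03-0.00j, 0.02+0.00j], [-0.28+0.00j, 0.11-0.00j, 0.55-0.00j, -0.17+0.00j, -0.11-0.00j], [0.08-0.00j, (-0.03+0j), -0.16+0.00j, (0.05-0j), 0.03+0.00j], [0.06-0.00j, -0.03+0.00j, (-0.12+0j), 0.04-0.00j, 0.03+0.00j]] + [[-0.01-0.00j, -0j, (-0-0j), (-0.01-0j), 0.01+0.00j],  [0.02+0.00j, -0.00+0.00j, (0.01+0j), (0.03+0j), (-0.02-0j)],  [(-0.01-0j), 0.00-0.00j, (-0-0j), (-0.02-0j), 0.01+0.00j],  [(-0.03-0j), -0j, -0.01-0.00j, -0.04-0.00j, (0.02+0j)],  [(0.04+0j), (-0+0j), (0.01+0j), (0.06+0j), -0.03-0.00j]] + [[-0.00+0.00j, (0.01-0j), (0.01-0j), 0.02-0.00j, 0.01+0.00j], [0.01-0.00j, (-0.03+0j), (-0.04+0j), -0.09+0.00j, (-0.05-0j)], [0.02-0.00j, (-0.06+0j), (-0.07+0j), (-0.14+0j), -0.09-0.00j], [(0.03-0j), (-0.09+0j), (-0.11+0j), (-0.22+0j), (-0.14-0j)], [(0.06-0j), (-0.18+0j), (-0.24+0j), -0.48+0.00j, (-0.3-0j)]]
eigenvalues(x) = [(0.58+0.51j), (0.58-0.51j), (0.63+0j), (-0.09+0j), (-0.63+0j)]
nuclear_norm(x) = 3.31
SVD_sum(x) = [[0.43, -0.10, -0.00, -0.21, 0.00], [-0.78, 0.18, 0.0, 0.38, -0.00], [0.36, -0.08, -0.00, -0.17, 0.0], [-0.00, 0.00, 0.00, 0.0, -0.0], [0.84, -0.2, -0.01, -0.41, 0.00]] + [[0.03, 0.1, 0.19, 0.02, 0.02],[-0.0, -0.01, -0.02, -0.0, -0.0],[0.06, 0.20, 0.38, 0.03, 0.04],[-0.07, -0.20, -0.38, -0.03, -0.04],[-0.05, -0.14, -0.27, -0.02, -0.03]] + [[0.06, -0.00, -0.03, 0.12, 0.10],  [-0.09, 0.00, 0.05, -0.19, -0.16],  [-0.13, 0.01, 0.07, -0.27, -0.23],  [-0.06, 0.0, 0.03, -0.12, -0.10],  [-0.06, 0.0, 0.03, -0.12, -0.1]] + [[0.08,  0.22,  -0.12,  0.06,  -0.14], [0.08,  0.23,  -0.13,  0.06,  -0.14], [-0.03,  -0.09,  0.05,  -0.02,  0.05], [-0.03,  -0.08,  0.05,  -0.02,  0.05], [0.05,  0.14,  -0.08,  0.03,  -0.09]] + [[-0.01, 0.02, -0.01, -0.02, 0.03],[0.0, -0.00, 0.00, 0.00, -0.00],[-0.00, 0.00, -0.00, -0.0, 0.01],[-0.01, 0.02, -0.01, -0.03, 0.03],[0.00, -0.01, 0.01, 0.01, -0.02]]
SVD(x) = [[-0.34, -0.30, 0.30, 0.6, 0.59], [0.61, 0.03, -0.48, 0.63, -0.03], [-0.28, -0.6, -0.7, -0.23, 0.13], [0.00, 0.6, -0.31, -0.23, 0.70], [-0.66, 0.43, -0.30, 0.38, -0.38]] @ diag([1.4483184793767063, 0.7313952803978957, 0.5521677904173794, 0.5074171187813976, 0.06908780573157267]) @ [[-0.88, 0.21, 0.01, 0.43, -0.0],[-0.15, -0.46, -0.87, -0.08, -0.09],[0.33, -0.02, -0.18, 0.71, 0.60],[0.26, 0.73, -0.40, 0.18, -0.46],[-0.15, 0.46, -0.24, -0.53, 0.65]]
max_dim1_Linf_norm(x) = 0.79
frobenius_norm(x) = 1.79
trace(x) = 1.06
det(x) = 0.02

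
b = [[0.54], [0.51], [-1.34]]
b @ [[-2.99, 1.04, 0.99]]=[[-1.61, 0.56, 0.53],[-1.52, 0.53, 0.50],[4.01, -1.39, -1.33]]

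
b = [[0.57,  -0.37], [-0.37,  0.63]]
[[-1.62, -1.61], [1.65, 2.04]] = b @ [[-1.85, -1.17], [1.54, 2.55]]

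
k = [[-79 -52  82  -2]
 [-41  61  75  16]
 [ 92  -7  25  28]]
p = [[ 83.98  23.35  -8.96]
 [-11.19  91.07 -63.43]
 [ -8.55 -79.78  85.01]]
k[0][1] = -52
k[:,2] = [82, 75, 25]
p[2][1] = -79.78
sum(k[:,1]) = 2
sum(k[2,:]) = 138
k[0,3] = -2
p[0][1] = 23.35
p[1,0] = -11.19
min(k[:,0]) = -79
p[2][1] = -79.78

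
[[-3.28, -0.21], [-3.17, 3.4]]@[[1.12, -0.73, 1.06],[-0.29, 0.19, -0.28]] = [[-3.61, 2.35, -3.42], [-4.54, 2.96, -4.31]]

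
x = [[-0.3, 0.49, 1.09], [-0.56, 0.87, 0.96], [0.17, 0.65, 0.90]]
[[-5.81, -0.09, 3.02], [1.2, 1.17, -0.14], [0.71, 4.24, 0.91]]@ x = [[2.31, -0.96, -3.70], [-1.04, 1.51, 2.31], [-2.43, 4.63, 5.66]]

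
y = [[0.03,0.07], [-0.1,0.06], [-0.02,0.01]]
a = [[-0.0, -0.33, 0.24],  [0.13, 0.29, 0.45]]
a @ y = [[0.03, -0.02],[-0.03, 0.03]]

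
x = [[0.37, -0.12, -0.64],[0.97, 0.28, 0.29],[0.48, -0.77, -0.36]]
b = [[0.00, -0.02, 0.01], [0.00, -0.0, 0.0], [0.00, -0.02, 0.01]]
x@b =[[0.00,0.01,-0.00],[0.00,-0.03,0.01],[0.0,-0.0,0.0]]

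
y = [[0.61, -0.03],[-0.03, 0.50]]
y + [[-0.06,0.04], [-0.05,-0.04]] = [[0.55, 0.01], [-0.08, 0.46]]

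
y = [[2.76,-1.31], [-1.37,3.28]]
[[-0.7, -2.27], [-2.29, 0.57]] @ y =[[1.18, -6.53], [-7.10, 4.87]]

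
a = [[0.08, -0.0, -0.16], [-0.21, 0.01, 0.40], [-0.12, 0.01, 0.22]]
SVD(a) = [[-0.33, -0.71, -0.62], [0.83, 0.1, -0.55], [0.46, -0.70, 0.55]] @ diag([0.5468428458940362, 0.007931071460484444, 1.3131094365296822e-17]) @ [[-0.47, 0.02, 0.88], [0.58, -0.74, 0.33], [-0.67, -0.67, -0.33]]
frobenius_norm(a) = 0.55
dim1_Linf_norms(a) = [0.16, 0.4, 0.22]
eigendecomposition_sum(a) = [[0.08, -0.0, -0.15],[-0.21, 0.01, 0.39],[-0.12, 0.01, 0.22]] + [[0.0,  0.0,  -0.00], [0.0,  0.0,  -0.00], [0.00,  0.00,  -0.00]] + [[-0.0, 0.00, -0.01],[0.00, -0.0, 0.01],[-0.0, 0.00, -0.0]]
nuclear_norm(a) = 0.55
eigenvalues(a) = [0.32, 0.0, -0.01]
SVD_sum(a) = [[0.08, -0.0, -0.16], [-0.21, 0.01, 0.40], [-0.12, 0.01, 0.22]] + [[-0.00, 0.0, -0.0], [0.0, -0.0, 0.0], [-0.0, 0.0, -0.0]] + [[0.00, 0.0, 0.00],[0.0, 0.00, 0.0],[-0.00, -0.00, -0.00]]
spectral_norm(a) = 0.55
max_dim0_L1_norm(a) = 0.78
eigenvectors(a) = [[-0.32, 0.67, 0.78],[0.82, 0.67, -0.45],[0.47, 0.33, 0.43]]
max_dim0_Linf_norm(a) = 0.4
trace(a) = 0.31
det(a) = 0.00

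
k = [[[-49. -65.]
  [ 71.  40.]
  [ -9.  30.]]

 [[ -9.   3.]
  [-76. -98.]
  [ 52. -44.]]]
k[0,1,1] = 40.0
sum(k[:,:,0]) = -20.0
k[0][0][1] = -65.0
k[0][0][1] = -65.0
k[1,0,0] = -9.0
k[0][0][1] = -65.0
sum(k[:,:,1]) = -134.0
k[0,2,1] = 30.0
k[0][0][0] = -49.0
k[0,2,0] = -9.0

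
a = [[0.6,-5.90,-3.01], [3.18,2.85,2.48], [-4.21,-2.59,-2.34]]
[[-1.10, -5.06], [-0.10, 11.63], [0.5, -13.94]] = a@ [[-0.35, 2.53], [-0.14, 0.91], [0.57, 0.4]]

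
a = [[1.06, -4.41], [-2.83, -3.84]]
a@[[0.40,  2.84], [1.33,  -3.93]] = [[-5.44,  20.34], [-6.24,  7.05]]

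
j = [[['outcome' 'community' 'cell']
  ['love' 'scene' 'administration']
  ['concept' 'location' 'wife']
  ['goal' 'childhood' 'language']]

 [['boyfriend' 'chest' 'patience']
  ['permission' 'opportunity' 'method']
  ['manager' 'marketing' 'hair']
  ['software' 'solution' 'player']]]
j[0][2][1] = 'location'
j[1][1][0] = 'permission'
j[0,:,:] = [['outcome', 'community', 'cell'], ['love', 'scene', 'administration'], ['concept', 'location', 'wife'], ['goal', 'childhood', 'language']]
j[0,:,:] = [['outcome', 'community', 'cell'], ['love', 'scene', 'administration'], ['concept', 'location', 'wife'], ['goal', 'childhood', 'language']]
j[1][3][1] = 'solution'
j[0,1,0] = 'love'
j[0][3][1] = 'childhood'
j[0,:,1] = ['community', 'scene', 'location', 'childhood']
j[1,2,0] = 'manager'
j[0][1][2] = 'administration'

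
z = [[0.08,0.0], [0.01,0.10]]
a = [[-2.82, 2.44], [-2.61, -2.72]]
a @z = [[-0.20, 0.24], [-0.24, -0.27]]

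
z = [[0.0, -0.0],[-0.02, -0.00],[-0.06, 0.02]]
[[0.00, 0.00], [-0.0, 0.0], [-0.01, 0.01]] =z @ [[0.12, -0.09], [0.09, 0.04]]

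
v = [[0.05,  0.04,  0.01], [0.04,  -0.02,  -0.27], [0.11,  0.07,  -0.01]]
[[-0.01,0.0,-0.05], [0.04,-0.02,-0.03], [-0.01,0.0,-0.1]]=v @ [[-0.0, -0.0, -0.84], [-0.13, 0.06, -0.16], [-0.13, 0.07, -0.01]]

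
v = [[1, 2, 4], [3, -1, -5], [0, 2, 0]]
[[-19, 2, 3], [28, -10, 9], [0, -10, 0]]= v @[[1, 0, 3], [0, -5, 0], [-5, 3, 0]]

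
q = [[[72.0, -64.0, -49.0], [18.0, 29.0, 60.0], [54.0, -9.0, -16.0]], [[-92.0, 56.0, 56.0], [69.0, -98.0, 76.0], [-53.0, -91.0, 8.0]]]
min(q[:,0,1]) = -64.0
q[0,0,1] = -64.0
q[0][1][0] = 18.0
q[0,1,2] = 60.0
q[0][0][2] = -49.0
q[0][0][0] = 72.0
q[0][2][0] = 54.0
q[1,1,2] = 76.0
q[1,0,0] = -92.0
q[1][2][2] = 8.0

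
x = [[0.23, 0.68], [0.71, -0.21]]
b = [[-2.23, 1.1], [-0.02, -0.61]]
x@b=[[-0.53, -0.16], [-1.58, 0.91]]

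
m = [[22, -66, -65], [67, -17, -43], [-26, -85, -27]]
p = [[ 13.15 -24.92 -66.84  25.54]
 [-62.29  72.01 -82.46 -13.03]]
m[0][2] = -65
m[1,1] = -17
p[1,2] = -82.46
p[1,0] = -62.29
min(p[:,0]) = -62.29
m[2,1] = -85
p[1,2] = -82.46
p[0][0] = 13.15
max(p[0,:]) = 25.54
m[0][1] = -66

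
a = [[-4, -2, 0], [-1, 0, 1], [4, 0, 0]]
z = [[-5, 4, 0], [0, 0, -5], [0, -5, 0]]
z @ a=[[16, 10, 4], [-20, 0, 0], [5, 0, -5]]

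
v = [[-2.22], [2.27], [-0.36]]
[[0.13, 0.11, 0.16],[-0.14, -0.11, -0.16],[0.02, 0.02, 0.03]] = v @ [[-0.06, -0.05, -0.07]]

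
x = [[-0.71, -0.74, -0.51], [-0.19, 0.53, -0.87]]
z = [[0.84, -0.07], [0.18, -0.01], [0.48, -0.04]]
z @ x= [[-0.58, -0.66, -0.37], [-0.13, -0.14, -0.08], [-0.33, -0.38, -0.21]]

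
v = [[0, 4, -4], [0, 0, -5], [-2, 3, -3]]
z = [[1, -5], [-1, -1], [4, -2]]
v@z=[[-20, 4], [-20, 10], [-17, 13]]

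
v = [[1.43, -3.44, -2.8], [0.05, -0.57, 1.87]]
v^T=[[1.43, 0.05],[-3.44, -0.57],[-2.80, 1.87]]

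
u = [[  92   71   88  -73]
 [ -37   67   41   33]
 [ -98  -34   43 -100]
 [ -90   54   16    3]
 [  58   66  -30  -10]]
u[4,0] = 58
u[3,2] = 16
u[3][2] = 16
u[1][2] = 41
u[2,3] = -100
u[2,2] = 43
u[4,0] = 58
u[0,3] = -73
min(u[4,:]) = -30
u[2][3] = -100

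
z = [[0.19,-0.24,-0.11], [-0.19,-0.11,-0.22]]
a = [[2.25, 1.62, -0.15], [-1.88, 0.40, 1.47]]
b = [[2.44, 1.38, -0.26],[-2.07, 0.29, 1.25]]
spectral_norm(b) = 3.46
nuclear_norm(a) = 4.96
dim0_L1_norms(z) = [0.38, 0.35, 0.33]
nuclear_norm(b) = 4.83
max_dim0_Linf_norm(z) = 0.24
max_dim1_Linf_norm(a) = 2.25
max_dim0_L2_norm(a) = 2.93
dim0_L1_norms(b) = [4.51, 1.67, 1.51]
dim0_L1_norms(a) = [4.13, 2.02, 1.62]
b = a + z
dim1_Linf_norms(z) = [0.24, 0.22]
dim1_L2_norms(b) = [2.82, 2.44]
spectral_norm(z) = 0.34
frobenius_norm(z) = 0.45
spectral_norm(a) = 3.27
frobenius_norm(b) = 3.72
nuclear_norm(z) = 0.63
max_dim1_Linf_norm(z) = 0.24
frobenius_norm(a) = 3.68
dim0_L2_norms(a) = [2.93, 1.67, 1.48]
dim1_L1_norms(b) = [4.08, 3.61]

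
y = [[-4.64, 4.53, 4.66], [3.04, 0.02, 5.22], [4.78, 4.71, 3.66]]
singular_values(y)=[9.74, 7.21, 3.46]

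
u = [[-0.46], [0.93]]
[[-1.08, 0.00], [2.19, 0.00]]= u@[[2.35, -0.00]]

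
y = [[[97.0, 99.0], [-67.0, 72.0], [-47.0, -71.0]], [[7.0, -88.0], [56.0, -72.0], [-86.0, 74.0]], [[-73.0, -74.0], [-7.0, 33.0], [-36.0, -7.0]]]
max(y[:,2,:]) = 74.0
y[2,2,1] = -7.0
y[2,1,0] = -7.0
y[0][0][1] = 99.0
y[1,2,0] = -86.0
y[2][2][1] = -7.0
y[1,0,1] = -88.0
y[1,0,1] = -88.0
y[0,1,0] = -67.0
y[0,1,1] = 72.0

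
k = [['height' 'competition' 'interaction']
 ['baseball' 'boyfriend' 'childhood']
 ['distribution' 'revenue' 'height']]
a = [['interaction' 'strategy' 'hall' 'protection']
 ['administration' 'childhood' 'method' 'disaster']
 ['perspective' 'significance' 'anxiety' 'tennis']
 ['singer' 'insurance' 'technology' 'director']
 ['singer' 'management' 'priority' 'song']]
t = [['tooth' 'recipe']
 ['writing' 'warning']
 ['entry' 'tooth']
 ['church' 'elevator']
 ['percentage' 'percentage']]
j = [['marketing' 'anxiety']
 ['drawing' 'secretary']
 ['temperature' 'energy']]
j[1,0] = 'drawing'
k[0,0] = 'height'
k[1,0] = 'baseball'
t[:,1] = ['recipe', 'warning', 'tooth', 'elevator', 'percentage']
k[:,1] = ['competition', 'boyfriend', 'revenue']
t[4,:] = ['percentage', 'percentage']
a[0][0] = 'interaction'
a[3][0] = 'singer'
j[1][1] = 'secretary'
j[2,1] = 'energy'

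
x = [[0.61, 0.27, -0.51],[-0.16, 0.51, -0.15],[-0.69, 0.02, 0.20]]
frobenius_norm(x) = 1.24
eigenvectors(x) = [[0.45, 0.76, 0.14], [0.29, -0.05, -0.89], [0.84, -0.64, -0.43]]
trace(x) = 1.32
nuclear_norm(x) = 1.80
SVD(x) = [[-0.77, -0.25, 0.58], [-0.04, -0.90, -0.44], [0.64, -0.36, 0.68]] @ diag([1.0667924821109844, 0.6147316371004714, 0.11772346605184629]) @ [[-0.85, -0.20, 0.49], [0.39, -0.87, 0.31], [-0.36, -0.46, -0.81]]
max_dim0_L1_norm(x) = 1.46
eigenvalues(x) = [-0.16, 1.02, 0.46]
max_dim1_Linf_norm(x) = 0.69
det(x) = -0.08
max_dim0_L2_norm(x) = 0.93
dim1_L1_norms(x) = [1.39, 0.82, 0.91]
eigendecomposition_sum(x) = [[-0.05, 0.02, -0.07], [-0.04, 0.02, -0.04], [-0.1, 0.04, -0.12]] + [[0.65, 0.33, -0.46],[-0.04, -0.02, 0.03],[-0.55, -0.27, 0.39]] + [[0.01, -0.08, 0.02],[-0.08, 0.52, -0.14],[-0.04, 0.25, -0.07]]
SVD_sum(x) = [[0.7, 0.17, -0.41], [0.04, 0.01, -0.02], [-0.57, -0.14, 0.33]] + [[-0.06, 0.14, -0.05], [-0.21, 0.48, -0.17], [-0.09, 0.19, -0.07]] + [[-0.03, -0.03, -0.06], [0.02, 0.02, 0.04], [-0.03, -0.04, -0.07]]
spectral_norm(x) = 1.07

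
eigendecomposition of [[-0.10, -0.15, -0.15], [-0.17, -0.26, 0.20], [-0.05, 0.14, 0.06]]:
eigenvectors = [[0.35, 0.82, -0.57], [0.90, -0.33, 0.49], [-0.25, 0.47, 0.66]]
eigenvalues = [-0.38, -0.13, 0.21]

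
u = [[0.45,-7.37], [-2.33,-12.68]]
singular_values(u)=[14.78, 1.55]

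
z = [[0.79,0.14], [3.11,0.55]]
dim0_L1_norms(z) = [3.9, 0.69]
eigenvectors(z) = [[0.25, -0.17], [0.97, 0.98]]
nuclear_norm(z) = 3.26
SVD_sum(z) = [[0.79, 0.14], [3.11, 0.55]] + [[-0.00, 0.0], [0.0, -0.0]]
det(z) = -0.00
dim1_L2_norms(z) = [0.8, 3.16]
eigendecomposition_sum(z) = [[0.79, 0.14], [3.11, 0.55]] + [[-0.0, 0.0], [0.0, -0.0]]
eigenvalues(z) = [1.34, -0.0]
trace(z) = 1.34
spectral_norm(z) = 3.26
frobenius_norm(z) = 3.26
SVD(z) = [[-0.25, -0.97], [-0.97, 0.25]] @ diag([3.2585732957410367, 0.0002761944932085395]) @ [[-0.98, -0.17], [0.17, -0.98]]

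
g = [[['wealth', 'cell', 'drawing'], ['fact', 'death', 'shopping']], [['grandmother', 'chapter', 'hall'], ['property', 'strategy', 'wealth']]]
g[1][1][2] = 'wealth'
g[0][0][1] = 'cell'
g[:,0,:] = [['wealth', 'cell', 'drawing'], ['grandmother', 'chapter', 'hall']]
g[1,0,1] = 'chapter'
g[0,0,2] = 'drawing'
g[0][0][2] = 'drawing'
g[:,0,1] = ['cell', 'chapter']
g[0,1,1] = 'death'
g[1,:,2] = ['hall', 'wealth']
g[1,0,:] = ['grandmother', 'chapter', 'hall']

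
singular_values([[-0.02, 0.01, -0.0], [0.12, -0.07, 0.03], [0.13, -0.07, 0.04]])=[0.21, 0.01, 0.0]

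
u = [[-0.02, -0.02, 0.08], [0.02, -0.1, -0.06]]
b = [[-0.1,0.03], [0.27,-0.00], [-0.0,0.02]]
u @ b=[[-0.0,0.00], [-0.03,-0.00]]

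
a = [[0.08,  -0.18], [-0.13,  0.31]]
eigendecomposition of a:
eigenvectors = [[-0.92, 0.51], [-0.39, -0.86]]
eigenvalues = [0.0, 0.39]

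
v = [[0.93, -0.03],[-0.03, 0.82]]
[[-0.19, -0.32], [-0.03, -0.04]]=v@[[-0.21, -0.35], [-0.04, -0.06]]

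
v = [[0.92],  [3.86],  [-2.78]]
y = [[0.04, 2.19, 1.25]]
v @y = [[0.04, 2.01, 1.15], [0.15, 8.45, 4.82], [-0.11, -6.09, -3.47]]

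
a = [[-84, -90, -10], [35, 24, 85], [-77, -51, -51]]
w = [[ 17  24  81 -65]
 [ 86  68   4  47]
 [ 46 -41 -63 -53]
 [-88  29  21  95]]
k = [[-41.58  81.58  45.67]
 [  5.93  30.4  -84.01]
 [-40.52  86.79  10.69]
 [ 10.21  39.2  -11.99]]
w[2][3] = -53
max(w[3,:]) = 95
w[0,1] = 24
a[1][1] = 24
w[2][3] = -53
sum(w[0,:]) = 57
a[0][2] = -10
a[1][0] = 35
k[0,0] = -41.58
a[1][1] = 24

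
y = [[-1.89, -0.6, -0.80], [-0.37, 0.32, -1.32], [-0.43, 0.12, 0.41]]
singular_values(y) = [2.31, 1.21, 0.38]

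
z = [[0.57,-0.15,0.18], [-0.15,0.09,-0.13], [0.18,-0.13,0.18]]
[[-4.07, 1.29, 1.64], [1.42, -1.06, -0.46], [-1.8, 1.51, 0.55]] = z @ [[-5.87, -0.77, 2.86], [-1.22, -4.28, 1.18], [-5.03, 6.05, 1.03]]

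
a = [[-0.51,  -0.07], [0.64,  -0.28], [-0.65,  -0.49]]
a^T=[[-0.51,0.64,-0.65], [-0.07,-0.28,-0.49]]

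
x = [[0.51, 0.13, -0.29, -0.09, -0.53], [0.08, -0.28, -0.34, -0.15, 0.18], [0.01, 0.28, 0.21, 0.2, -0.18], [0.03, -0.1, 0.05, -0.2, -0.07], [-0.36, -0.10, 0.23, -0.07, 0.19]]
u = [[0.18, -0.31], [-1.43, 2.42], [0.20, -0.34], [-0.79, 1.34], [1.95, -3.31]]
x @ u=[[-1.11, 1.89], [0.82, -1.38], [-0.87, 1.47], [0.18, -0.30], [0.55, -0.93]]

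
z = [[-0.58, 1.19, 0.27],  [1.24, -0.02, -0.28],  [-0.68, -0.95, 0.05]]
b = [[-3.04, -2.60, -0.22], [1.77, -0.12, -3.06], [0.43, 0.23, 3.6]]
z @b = [[3.99, 1.43, -2.54],[-3.93, -3.29, -1.22],[0.41, 1.89, 3.24]]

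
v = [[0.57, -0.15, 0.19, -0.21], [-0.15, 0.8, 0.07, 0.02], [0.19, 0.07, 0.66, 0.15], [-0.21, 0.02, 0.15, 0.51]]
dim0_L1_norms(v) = [1.12, 1.04, 1.07, 0.89]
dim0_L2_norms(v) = [0.65, 0.82, 0.71, 0.57]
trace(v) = 2.54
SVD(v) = [[-0.54, -0.42, -0.37, 0.62], [0.78, -0.23, -0.55, 0.18], [0.0, -0.86, 0.20, -0.46], [0.32, -0.15, 0.72, 0.6]] @ diag([0.911888492453699, 0.7989498781308259, 0.6469425646987754, 0.18221906471669932]) @ [[-0.54, 0.78, 0.0, 0.32], [-0.42, -0.23, -0.86, -0.15], [-0.37, -0.55, 0.20, 0.72], [0.62, 0.18, -0.46, 0.60]]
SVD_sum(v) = [[0.26, -0.38, -0.00, -0.16],[-0.38, 0.55, 0.0, 0.23],[-0.00, 0.0, 0.0, 0.0],[-0.16, 0.23, 0.0, 0.09]] + [[0.14, 0.08, 0.29, 0.05], [0.08, 0.04, 0.16, 0.03], [0.29, 0.16, 0.59, 0.11], [0.05, 0.03, 0.11, 0.02]] + [[0.09, 0.13, -0.05, -0.17], [0.13, 0.2, -0.07, -0.26], [-0.05, -0.07, 0.03, 0.09], [-0.17, -0.26, 0.09, 0.33]] + [[0.07,0.02,-0.05,0.07], [0.02,0.01,-0.02,0.02], [-0.05,-0.02,0.04,-0.05], [0.07,0.02,-0.05,0.07]]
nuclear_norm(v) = 2.54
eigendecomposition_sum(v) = [[0.07, 0.02, -0.05, 0.07], [0.02, 0.01, -0.02, 0.02], [-0.05, -0.02, 0.04, -0.05], [0.07, 0.02, -0.05, 0.07]] + [[0.09, 0.13, -0.05, -0.17], [0.13, 0.2, -0.07, -0.26], [-0.05, -0.07, 0.03, 0.09], [-0.17, -0.26, 0.09, 0.33]] + [[0.26, -0.38, -0.0, -0.16], [-0.38, 0.55, 0.0, 0.23], [-0.0, 0.00, 0.0, 0.0], [-0.16, 0.23, 0.0, 0.09]] + [[0.14, 0.08, 0.29, 0.05], [0.08, 0.04, 0.16, 0.03], [0.29, 0.16, 0.59, 0.11], [0.05, 0.03, 0.11, 0.02]]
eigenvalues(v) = [0.18, 0.65, 0.91, 0.8]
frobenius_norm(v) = 1.39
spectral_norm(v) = 0.91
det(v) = 0.09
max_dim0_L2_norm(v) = 0.82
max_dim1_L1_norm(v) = 1.12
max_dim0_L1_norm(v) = 1.12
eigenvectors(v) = [[-0.62, -0.37, -0.54, 0.42], [-0.18, -0.55, 0.78, 0.23], [0.46, 0.20, 0.00, 0.86], [-0.60, 0.72, 0.32, 0.15]]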